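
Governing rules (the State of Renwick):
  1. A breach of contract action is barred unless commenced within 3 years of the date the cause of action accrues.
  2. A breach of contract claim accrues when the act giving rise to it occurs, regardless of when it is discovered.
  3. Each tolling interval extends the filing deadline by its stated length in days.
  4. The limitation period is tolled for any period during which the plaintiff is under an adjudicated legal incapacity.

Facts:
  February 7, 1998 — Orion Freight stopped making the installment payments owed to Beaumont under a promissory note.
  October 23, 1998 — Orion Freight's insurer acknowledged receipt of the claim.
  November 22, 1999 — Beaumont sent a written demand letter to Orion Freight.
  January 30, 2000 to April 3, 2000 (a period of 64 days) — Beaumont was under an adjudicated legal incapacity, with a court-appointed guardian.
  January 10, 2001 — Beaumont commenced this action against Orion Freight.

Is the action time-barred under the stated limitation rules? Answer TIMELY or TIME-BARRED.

The limitation period began to run on February 7, 1998.
The untolled deadline — 3 years after February 7, 1998 — is February 7, 2001.
The period was tolled for 64 days by the plaintiff's legal incapacity (January 30, 2000 to April 3, 2000), pushing the deadline to April 12, 2001.
Nothing else in the chronology tolls or restarts the period.
Beaumont filed on January 10, 2001, before the April 12, 2001 deadline, so the action is timely.

TIMELY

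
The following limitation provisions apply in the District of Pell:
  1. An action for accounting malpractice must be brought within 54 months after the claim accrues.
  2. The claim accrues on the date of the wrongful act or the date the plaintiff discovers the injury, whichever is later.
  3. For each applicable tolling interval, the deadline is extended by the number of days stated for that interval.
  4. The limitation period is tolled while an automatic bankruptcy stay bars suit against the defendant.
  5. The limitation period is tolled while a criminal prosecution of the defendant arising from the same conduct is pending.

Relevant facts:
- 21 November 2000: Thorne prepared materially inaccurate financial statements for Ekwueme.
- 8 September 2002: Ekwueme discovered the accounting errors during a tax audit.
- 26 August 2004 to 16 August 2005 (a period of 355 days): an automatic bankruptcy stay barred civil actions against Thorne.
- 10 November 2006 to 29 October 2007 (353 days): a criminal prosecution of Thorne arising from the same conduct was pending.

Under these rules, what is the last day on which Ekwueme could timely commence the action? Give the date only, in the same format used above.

Taking the later of the act (21 November 2000) and discovery (8 September 2002), the claim accrued on 8 September 2002.
The untolled deadline — 54 months after 8 September 2002 — is 8 March 2007.
Because the automatic bankruptcy stay ran from 26 August 2004 to 16 August 2005, the deadline is extended by 355 days to 26 February 2008.
The pending criminal prosecution from 10 November 2006 to 29 October 2007 tolled the period for 353 days, extending the deadline to 13 February 2009.

13 February 2009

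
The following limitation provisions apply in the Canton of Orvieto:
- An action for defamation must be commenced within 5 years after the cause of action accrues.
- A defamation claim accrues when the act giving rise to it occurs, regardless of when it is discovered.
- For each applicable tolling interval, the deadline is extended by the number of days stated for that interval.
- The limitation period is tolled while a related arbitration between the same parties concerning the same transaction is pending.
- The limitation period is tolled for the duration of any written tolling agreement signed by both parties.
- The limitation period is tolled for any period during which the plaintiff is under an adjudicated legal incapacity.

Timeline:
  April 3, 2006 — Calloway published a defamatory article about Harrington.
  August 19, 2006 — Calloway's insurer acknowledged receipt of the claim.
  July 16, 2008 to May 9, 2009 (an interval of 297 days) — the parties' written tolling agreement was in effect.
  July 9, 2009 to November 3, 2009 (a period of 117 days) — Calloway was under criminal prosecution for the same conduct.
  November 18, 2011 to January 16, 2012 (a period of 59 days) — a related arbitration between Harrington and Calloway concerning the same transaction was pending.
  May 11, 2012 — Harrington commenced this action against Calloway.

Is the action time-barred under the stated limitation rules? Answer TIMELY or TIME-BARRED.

The limitation period began to run on April 3, 2006.
5 years from April 3, 2006 is April 3, 2011.
The period was tolled for 297 days by the written tolling agreement (July 16, 2008 to May 9, 2009), pushing the deadline to January 25, 2012.
Because the pending related arbitration ran from November 18, 2011 to January 16, 2012, the deadline is extended by 59 days to March 24, 2012.
The pending criminal prosecution from July 9, 2009 to November 3, 2009 does not toll the period, because no stated rule makes a criminal prosecution a tolling event.
The other events in the timeline have no effect on the limitation period under the stated rules.
The May 11, 2012 filing falls after the March 24, 2012 deadline; the claim is time-barred.

TIME-BARRED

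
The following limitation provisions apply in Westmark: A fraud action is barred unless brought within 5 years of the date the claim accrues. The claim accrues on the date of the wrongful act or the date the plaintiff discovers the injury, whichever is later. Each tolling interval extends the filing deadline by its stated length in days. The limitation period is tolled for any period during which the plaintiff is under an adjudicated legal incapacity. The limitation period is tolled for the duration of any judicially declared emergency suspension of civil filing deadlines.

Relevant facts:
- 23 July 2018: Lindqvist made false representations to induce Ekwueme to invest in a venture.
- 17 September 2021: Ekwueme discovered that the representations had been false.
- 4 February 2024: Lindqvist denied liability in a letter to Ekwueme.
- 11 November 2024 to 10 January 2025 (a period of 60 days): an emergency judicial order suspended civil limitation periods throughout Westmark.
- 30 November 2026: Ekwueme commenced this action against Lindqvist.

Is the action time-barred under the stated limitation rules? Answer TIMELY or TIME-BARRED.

Taking the later of the act (23 July 2018) and discovery (17 September 2021), the claim accrued on 17 September 2021.
5 years from 17 September 2021 is 17 September 2026.
Because the emergency suspension of filing deadlines ran from 11 November 2024 to 10 January 2025, the deadline is extended by 60 days to 16 November 2026.
The other events in the timeline have no effect on the limitation period under the stated rules.
The 30 November 2026 filing falls after the 16 November 2026 deadline; the claim is time-barred.

TIME-BARRED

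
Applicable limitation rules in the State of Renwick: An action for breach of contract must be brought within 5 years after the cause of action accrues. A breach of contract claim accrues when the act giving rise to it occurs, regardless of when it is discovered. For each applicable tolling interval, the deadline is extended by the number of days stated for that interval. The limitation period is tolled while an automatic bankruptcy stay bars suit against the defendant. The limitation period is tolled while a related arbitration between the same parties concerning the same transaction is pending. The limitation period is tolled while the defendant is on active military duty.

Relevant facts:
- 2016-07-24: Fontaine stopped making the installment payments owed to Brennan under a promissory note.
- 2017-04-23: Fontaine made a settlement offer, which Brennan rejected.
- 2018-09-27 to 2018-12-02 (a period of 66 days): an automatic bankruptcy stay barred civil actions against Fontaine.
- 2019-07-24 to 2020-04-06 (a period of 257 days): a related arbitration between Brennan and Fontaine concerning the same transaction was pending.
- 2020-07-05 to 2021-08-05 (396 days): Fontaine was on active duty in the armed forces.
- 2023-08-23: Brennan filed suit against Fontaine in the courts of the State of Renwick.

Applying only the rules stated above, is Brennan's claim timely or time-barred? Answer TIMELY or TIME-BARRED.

The claim accrued on 2016-07-24, when the wrongful act occurred.
5 years from 2016-07-24 is 2021-07-24.
The period was tolled for 66 days by the automatic bankruptcy stay (2018-09-27 to 2018-12-02), pushing the deadline to 2021-09-28.
Because the pending related arbitration ran from 2019-07-24 to 2020-04-06, the deadline is extended by 257 days to 2022-06-12.
The period was tolled for 396 days by the defendant's active military service (2020-07-05 to 2021-08-05), pushing the deadline to 2023-07-13.
None of the other events listed affects the running of the period under the stated rules.
Brennan filed on 2023-08-23, after the 2023-07-13 deadline, so the action is time-barred.

TIME-BARRED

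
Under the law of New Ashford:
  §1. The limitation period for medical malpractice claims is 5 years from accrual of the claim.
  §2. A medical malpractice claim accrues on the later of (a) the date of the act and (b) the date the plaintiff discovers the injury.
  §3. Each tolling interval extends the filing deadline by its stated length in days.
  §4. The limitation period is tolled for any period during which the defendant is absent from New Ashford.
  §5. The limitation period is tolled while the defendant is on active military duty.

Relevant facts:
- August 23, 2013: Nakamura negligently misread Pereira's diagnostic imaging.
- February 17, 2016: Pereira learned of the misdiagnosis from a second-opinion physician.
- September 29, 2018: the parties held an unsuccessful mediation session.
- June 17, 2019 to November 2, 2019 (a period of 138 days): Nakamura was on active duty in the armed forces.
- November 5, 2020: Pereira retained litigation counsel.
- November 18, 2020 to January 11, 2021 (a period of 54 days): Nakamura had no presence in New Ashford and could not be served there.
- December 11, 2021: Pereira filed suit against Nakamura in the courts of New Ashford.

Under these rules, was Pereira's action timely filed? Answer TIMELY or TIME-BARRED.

TIME-BARRED

The claim accrued on February 17, 2016 — the later of the August 23, 2013 act and the February 17, 2016 discovery.
5 years from February 17, 2016 is February 17, 2021.
Because the defendant's active military service ran from June 17, 2019 to November 2, 2019, the deadline is extended by 138 days to July 5, 2021.
The defendant's absence from the jurisdiction from November 18, 2020 to January 11, 2021 tolled the period for 54 days, extending the deadline to August 28, 2021.
The other events in the timeline have no effect on the limitation period under the stated rules.
Pereira filed on December 11, 2021, after the August 28, 2021 deadline, so the action is time-barred.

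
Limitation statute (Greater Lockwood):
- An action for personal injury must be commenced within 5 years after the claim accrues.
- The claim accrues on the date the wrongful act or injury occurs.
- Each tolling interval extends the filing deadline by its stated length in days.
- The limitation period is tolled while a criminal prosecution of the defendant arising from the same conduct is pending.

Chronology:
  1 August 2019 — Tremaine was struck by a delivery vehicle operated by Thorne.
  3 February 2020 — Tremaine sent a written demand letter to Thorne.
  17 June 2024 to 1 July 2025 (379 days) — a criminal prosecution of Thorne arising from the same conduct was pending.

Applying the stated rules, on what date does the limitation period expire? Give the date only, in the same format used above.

15 August 2025

The claim accrued on 1 August 2019, when the wrongful act occurred.
The untolled deadline — 5 years after 1 August 2019 — is 1 August 2024.
The pending criminal prosecution from 17 June 2024 to 1 July 2025 tolled the period for 379 days, extending the deadline to 15 August 2025.
Nothing else in the chronology tolls or restarts the period.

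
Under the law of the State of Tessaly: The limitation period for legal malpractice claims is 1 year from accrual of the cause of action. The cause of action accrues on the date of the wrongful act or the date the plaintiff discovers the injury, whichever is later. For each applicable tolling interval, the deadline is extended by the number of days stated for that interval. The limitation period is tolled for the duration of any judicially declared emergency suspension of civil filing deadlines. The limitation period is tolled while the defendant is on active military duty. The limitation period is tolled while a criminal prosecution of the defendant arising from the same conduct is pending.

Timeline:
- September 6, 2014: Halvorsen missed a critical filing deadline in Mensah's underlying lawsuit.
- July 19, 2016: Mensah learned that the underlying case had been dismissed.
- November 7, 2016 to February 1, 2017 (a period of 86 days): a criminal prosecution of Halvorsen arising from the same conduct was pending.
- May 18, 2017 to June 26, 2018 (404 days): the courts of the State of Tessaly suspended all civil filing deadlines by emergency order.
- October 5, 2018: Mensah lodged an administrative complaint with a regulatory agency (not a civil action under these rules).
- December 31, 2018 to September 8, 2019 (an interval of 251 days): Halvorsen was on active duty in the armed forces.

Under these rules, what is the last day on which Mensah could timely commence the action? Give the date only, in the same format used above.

Taking the later of the act (September 6, 2014) and discovery (July 19, 2016), the claim accrued on July 19, 2016.
Adding the 1 year base period to July 19, 2016 gives a deadline of July 19, 2017, before any tolling.
The period was tolled for 86 days by the pending criminal prosecution (November 7, 2016 to February 1, 2017), pushing the deadline to October 13, 2017.
The emergency suspension of filing deadlines from May 18, 2017 to June 26, 2018 tolled the period for 404 days, extending the deadline to November 21, 2018.
The defendant's active military service starting December 31, 2018 came too late — the period had run on November 21, 2018 — and so does not extend the deadline.
Nothing else in the chronology tolls or restarts the period.

November 21, 2018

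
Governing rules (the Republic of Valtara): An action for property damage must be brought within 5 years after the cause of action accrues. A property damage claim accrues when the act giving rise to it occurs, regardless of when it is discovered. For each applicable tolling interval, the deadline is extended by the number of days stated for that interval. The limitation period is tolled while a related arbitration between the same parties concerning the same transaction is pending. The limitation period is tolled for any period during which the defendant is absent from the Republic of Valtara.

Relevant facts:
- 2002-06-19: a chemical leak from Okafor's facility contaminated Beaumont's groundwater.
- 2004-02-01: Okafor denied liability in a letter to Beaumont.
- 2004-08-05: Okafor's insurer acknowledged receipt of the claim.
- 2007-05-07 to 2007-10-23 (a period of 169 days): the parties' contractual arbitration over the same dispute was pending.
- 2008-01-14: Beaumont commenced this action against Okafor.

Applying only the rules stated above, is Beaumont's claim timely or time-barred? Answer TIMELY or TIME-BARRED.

The cause of action accrued on 2002-06-19, the date of the act.
Adding the 5 years base period to 2002-06-19 gives a deadline of 2007-06-19, before any tolling.
Because the pending related arbitration ran from 2007-05-07 to 2007-10-23, the deadline is extended by 169 days to 2007-12-05.
Nothing else in the chronology tolls or restarts the period.
The 2008-01-14 filing falls after the 2007-12-05 deadline; the claim is time-barred.

TIME-BARRED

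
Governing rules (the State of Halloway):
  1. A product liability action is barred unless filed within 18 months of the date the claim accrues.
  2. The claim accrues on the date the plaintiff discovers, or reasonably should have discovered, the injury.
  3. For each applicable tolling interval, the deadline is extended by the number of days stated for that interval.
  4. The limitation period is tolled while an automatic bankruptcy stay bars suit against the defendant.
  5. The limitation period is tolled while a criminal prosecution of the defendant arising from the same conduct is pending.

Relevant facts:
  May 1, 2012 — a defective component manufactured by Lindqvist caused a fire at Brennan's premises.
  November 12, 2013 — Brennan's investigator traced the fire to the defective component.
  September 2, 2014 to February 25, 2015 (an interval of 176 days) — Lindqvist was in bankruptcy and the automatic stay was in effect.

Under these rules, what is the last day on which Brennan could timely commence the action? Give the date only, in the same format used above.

November 4, 2015

The claim did not accrue until Brennan discovered the injury on November 12, 2013; the May 1, 2012 act date does not start the clock under the stated rule.
Adding the 18 months base period to November 12, 2013 gives a deadline of May 12, 2015, before any tolling.
The automatic bankruptcy stay from September 2, 2014 to February 25, 2015 tolled the period for 176 days, extending the deadline to November 4, 2015.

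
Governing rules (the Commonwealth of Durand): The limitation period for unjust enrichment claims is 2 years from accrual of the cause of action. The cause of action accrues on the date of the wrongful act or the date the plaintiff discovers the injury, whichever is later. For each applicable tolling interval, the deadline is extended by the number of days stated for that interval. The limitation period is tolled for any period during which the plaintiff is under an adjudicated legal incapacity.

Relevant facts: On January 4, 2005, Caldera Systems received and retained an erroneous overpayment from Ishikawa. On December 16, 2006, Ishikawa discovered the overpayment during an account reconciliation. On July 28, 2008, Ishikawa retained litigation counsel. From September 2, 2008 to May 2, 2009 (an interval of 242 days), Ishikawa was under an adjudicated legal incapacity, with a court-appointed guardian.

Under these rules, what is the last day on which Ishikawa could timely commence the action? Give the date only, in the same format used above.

August 15, 2009

The claim accrued on December 16, 2006 — the later of the January 4, 2005 act and the December 16, 2006 discovery.
Adding the 2 years base period to December 16, 2006 gives a deadline of December 16, 2008, before any tolling.
Because the plaintiff's legal incapacity ran from September 2, 2008 to May 2, 2009, the deadline is extended by 242 days to August 15, 2009.
Nothing else in the chronology tolls or restarts the period.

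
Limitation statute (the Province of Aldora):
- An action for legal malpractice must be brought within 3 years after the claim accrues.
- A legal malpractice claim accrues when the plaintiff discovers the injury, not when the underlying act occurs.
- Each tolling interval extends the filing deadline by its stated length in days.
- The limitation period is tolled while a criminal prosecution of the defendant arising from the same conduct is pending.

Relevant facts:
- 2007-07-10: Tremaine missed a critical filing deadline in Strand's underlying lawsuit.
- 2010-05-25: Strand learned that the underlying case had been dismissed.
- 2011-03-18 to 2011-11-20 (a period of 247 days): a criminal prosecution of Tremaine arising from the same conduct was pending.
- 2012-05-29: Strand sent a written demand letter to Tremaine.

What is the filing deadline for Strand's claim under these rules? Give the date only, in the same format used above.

2014-01-27

Under the discovery rule, the claim accrued on 2010-05-25, when Strand discovered the injury — not on the 2007-07-10 date of the underlying act.
Adding the 3 years base period to 2010-05-25 gives a deadline of 2013-05-25, before any tolling.
Because the pending criminal prosecution ran from 2011-03-18 to 2011-11-20, the deadline is extended by 247 days to 2014-01-27.
Nothing else in the chronology tolls or restarts the period.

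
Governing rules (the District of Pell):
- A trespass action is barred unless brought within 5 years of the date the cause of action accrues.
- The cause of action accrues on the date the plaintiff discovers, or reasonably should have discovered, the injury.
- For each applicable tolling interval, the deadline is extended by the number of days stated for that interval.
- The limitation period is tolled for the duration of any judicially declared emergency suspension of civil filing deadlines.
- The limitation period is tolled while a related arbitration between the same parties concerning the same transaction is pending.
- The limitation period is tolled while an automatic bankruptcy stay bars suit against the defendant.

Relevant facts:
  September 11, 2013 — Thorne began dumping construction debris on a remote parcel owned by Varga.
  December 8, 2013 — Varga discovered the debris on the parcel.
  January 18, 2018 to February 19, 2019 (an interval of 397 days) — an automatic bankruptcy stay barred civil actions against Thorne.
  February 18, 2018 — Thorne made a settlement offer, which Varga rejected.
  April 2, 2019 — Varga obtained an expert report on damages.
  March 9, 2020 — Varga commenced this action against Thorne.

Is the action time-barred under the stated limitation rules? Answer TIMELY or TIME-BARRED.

TIME-BARRED

Accrual is tied to discovery, so the period began on December 8, 2013 rather than on September 11, 2013 when the act occurred.
The untolled deadline — 5 years after December 8, 2013 — is December 8, 2018.
The automatic bankruptcy stay from January 18, 2018 to February 19, 2019 tolled the period for 397 days, extending the deadline to January 9, 2020.
Nothing else in the chronology tolls or restarts the period.
Filing on March 9, 2020 missed the January 9, 2020 deadline — the action is time-barred.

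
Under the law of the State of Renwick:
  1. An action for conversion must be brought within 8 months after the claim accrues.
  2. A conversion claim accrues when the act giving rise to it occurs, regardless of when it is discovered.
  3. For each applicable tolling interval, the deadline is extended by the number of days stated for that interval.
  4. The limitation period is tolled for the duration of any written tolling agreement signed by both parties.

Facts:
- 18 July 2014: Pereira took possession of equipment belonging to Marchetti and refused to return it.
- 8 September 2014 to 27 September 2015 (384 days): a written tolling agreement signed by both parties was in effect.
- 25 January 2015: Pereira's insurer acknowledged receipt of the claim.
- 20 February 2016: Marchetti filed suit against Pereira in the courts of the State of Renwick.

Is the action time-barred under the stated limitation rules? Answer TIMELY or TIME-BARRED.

The limitation period began to run on 18 July 2014.
Adding the 8 months base period to 18 July 2014 gives a deadline of 18 March 2015, before any tolling.
Because the written tolling agreement ran from 8 September 2014 to 27 September 2015, the deadline is extended by 384 days to 5 April 2016.
Nothing else in the chronology tolls or restarts the period.
Filing on 20 February 2016 beat the 5 April 2016 deadline — the action is timely.

TIMELY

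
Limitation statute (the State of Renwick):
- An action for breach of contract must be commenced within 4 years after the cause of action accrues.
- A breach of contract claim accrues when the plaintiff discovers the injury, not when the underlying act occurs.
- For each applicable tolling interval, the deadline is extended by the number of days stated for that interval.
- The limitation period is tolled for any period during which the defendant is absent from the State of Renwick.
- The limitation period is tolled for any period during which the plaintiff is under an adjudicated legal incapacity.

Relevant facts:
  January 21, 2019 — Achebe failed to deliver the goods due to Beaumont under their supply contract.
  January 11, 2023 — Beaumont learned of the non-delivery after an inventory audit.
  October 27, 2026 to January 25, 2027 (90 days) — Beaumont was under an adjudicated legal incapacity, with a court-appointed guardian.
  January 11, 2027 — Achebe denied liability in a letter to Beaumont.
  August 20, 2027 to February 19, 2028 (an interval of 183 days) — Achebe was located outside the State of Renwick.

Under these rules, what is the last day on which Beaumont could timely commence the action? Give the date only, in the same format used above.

The claim did not accrue until Beaumont discovered the injury on January 11, 2023; the January 21, 2019 act date does not start the clock under the stated rule.
Adding the 4 years base period to January 11, 2023 gives a deadline of January 11, 2027, before any tolling.
The plaintiff's legal incapacity from October 27, 2026 to January 25, 2027 tolled the period for 90 days, extending the deadline to April 11, 2027.
By the time the defendant's absence from the jurisdiction began on August 20, 2027, the limitation period had already expired on April 11, 2027; that interval cannot revive it.
Nothing else in the chronology tolls or restarts the period.

April 11, 2027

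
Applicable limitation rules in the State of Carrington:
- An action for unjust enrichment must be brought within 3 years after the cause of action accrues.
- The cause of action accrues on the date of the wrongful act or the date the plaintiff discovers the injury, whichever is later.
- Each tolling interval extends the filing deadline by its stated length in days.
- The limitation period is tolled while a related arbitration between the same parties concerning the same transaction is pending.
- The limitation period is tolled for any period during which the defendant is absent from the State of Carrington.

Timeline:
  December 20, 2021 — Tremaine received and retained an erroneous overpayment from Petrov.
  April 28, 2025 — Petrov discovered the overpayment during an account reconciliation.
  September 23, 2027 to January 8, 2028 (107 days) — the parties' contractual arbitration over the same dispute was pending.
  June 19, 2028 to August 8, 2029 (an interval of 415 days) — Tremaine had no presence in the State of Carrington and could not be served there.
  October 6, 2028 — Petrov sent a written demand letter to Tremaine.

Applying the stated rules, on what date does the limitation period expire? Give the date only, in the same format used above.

The claim accrued on April 28, 2025 — the later of the December 20, 2021 act and the April 28, 2025 discovery.
Adding the 3 years base period to April 28, 2025 gives a deadline of April 28, 2028, before any tolling.
The period was tolled for 107 days by the pending related arbitration (September 23, 2027 to January 8, 2028), pushing the deadline to August 13, 2028.
The defendant's absence from the jurisdiction from June 19, 2028 to August 8, 2029 tolled the period for 415 days, extending the deadline to October 2, 2029.
None of the other events listed affects the running of the period under the stated rules.

October 2, 2029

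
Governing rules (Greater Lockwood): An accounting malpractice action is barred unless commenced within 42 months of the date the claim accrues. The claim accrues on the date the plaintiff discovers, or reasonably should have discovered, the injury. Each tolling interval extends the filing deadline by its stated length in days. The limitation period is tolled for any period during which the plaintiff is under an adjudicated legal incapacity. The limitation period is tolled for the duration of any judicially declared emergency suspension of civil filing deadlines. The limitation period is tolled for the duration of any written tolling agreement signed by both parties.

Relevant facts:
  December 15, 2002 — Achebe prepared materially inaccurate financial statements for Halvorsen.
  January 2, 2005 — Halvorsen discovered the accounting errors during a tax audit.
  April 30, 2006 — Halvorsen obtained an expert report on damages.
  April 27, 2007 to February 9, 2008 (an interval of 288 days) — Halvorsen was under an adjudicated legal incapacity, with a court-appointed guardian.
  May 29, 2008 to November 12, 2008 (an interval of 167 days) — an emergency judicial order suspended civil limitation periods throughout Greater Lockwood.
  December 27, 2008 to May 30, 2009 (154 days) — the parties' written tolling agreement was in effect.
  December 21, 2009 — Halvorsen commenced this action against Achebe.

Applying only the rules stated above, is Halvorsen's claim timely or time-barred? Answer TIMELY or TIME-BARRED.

TIMELY

Accrual is tied to discovery, so the period began on January 2, 2005 rather than on December 15, 2002 when the act occurred.
The untolled deadline — 42 months after January 2, 2005 — is July 2, 2008.
Because the plaintiff's legal incapacity ran from April 27, 2007 to February 9, 2008, the deadline is extended by 288 days to April 16, 2009.
Because the emergency suspension of filing deadlines ran from May 29, 2008 to November 12, 2008, the deadline is extended by 167 days to September 30, 2009.
The period was tolled for 154 days by the written tolling agreement (December 27, 2008 to May 30, 2009), pushing the deadline to March 3, 2010.
Nothing else in the chronology tolls or restarts the period.
The December 21, 2009 filing precedes the March 3, 2010 deadline; the claim is timely.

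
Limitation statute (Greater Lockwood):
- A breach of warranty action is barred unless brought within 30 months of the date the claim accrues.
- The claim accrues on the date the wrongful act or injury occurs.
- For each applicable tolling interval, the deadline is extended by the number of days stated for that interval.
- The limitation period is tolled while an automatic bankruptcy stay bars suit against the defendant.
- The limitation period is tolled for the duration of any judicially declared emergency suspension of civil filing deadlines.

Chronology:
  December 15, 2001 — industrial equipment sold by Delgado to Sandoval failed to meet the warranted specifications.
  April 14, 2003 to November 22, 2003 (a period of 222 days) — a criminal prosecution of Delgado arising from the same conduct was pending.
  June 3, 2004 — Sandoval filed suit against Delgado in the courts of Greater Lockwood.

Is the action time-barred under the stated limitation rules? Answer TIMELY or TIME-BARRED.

TIMELY

The claim accrued on December 15, 2001, the date of the act.
The untolled deadline — 30 months after December 15, 2001 — is June 15, 2004.
Although a criminal prosecution ran from April 14, 2003 to November 22, 2003, the stated rules do not make that a tolling event, so it is disregarded.
Filing on June 3, 2004 beat the June 15, 2004 deadline — the action is timely.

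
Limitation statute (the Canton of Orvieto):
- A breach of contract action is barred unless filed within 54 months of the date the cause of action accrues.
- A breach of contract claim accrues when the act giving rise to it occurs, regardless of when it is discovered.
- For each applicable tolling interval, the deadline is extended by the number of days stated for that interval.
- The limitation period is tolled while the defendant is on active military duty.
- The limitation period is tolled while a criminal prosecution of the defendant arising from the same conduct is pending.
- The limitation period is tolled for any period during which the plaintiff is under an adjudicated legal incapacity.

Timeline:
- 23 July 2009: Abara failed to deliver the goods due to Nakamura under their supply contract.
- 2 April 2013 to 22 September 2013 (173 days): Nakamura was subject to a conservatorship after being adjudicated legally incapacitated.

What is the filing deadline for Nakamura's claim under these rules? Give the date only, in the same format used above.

The limitation period began to run on 23 July 2009.
The untolled deadline — 54 months after 23 July 2009 — is 23 January 2014.
The period was tolled for 173 days by the plaintiff's legal incapacity (2 April 2013 to 22 September 2013), pushing the deadline to 15 July 2014.

15 July 2014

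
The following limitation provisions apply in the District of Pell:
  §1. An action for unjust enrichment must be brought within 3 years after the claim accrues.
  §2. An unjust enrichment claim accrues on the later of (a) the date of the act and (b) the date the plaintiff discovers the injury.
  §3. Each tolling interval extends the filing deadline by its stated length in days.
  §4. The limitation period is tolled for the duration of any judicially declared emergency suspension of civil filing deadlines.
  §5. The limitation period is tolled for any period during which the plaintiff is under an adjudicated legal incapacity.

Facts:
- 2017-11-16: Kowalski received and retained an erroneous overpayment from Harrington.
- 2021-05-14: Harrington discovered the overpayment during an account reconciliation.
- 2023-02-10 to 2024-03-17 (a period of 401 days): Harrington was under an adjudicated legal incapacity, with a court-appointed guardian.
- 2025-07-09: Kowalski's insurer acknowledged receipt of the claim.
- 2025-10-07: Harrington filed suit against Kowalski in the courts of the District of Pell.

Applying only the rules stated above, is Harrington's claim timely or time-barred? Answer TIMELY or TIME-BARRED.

TIME-BARRED

The claim accrued on 2021-05-14 — the later of the 2017-11-16 act and the 2021-05-14 discovery.
Adding the 3 years base period to 2021-05-14 gives a deadline of 2024-05-14, before any tolling.
Because the plaintiff's legal incapacity ran from 2023-02-10 to 2024-03-17, the deadline is extended by 401 days to 2025-06-19.
Nothing else in the chronology tolls or restarts the period.
Filing on 2025-10-07 missed the 2025-06-19 deadline — the action is time-barred.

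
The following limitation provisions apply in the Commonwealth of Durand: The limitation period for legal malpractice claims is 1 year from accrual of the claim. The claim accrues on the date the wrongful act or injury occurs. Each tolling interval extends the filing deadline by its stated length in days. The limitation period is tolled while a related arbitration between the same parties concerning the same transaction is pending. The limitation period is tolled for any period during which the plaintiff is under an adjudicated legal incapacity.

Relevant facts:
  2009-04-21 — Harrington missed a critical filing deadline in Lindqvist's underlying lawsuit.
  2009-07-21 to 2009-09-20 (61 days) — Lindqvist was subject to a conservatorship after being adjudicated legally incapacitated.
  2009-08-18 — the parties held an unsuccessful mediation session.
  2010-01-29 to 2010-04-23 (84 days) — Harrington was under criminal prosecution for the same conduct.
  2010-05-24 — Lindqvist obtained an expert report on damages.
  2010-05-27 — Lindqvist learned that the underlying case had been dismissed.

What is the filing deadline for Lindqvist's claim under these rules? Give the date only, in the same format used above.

2010-06-21

The claim accrued on 2009-04-21, when the wrongful act occurred; under the stated occurrence rule the 2010-05-27 discovery does not delay accrual.
Adding the 1 year base period to 2009-04-21 gives a deadline of 2010-04-21, before any tolling.
The plaintiff's legal incapacity from 2009-07-21 to 2009-09-20 tolled the period for 61 days, extending the deadline to 2010-06-21.
Although a criminal prosecution ran from 2010-01-29 to 2010-04-23, the stated rules do not make that a tolling event, so it is disregarded.
Nothing else in the chronology tolls or restarts the period.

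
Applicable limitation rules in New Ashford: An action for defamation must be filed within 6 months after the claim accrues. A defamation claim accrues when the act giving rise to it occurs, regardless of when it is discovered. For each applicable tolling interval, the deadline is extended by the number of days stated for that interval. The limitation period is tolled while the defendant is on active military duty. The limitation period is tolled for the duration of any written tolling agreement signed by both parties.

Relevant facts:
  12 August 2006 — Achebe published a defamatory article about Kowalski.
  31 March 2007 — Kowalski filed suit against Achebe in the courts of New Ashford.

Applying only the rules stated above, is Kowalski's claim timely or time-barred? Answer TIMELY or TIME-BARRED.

TIME-BARRED

The claim accrued on 12 August 2006, when the wrongful act occurred.
Adding the 6 months base period to 12 August 2006 gives a deadline of 12 February 2007, before any tolling.
The 31 March 2007 filing falls after the 12 February 2007 deadline; the claim is time-barred.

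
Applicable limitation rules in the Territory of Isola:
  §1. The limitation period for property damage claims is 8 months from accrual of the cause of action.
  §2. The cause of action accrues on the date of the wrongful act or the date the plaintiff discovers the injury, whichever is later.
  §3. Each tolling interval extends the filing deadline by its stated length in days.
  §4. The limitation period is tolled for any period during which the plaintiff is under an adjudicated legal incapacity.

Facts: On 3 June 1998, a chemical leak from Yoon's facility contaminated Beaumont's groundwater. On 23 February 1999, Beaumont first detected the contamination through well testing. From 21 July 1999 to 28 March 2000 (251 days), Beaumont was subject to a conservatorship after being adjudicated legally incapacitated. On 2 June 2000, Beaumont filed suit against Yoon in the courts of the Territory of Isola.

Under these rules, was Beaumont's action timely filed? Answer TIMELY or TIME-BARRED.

Taking the later of the act (3 June 1998) and discovery (23 February 1999), the claim accrued on 23 February 1999.
The untolled deadline — 8 months after 23 February 1999 — is 23 October 1999.
The plaintiff's legal incapacity from 21 July 1999 to 28 March 2000 tolled the period for 251 days, extending the deadline to 30 June 2000.
Beaumont filed on 2 June 2000, before the 30 June 2000 deadline, so the action is timely.

TIMELY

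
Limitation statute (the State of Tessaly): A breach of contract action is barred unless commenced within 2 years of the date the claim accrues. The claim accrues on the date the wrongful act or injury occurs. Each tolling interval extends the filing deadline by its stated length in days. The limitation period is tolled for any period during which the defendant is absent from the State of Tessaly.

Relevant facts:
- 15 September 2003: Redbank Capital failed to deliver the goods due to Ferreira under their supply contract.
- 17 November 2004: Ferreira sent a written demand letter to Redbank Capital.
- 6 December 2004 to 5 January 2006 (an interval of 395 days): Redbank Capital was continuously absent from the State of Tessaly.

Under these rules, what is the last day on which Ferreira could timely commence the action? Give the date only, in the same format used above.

15 October 2006

The claim accrued on 15 September 2003, when the wrongful act occurred.
2 years from 15 September 2003 is 15 September 2005.
The defendant's absence from the jurisdiction from 6 December 2004 to 5 January 2006 tolled the period for 395 days, extending the deadline to 15 October 2006.
None of the other events listed affects the running of the period under the stated rules.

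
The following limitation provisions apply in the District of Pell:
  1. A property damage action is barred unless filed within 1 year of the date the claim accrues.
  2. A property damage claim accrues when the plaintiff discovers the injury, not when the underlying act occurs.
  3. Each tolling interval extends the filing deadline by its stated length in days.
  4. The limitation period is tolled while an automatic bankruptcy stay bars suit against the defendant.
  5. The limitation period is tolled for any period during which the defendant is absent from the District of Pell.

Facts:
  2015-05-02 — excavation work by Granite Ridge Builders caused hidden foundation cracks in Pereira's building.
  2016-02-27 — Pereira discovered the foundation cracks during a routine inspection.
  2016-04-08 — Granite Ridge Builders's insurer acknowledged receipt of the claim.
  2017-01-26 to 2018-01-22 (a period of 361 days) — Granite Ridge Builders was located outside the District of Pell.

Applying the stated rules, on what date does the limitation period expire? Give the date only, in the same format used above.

2018-02-23

Accrual is tied to discovery, so the period began on 2016-02-27 rather than on 2015-05-02 when the act occurred.
The untolled deadline — 1 year after 2016-02-27 — is 2017-02-27.
The period was tolled for 361 days by the defendant's absence from the jurisdiction (2017-01-26 to 2018-01-22), pushing the deadline to 2018-02-23.
The other events in the timeline have no effect on the limitation period under the stated rules.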